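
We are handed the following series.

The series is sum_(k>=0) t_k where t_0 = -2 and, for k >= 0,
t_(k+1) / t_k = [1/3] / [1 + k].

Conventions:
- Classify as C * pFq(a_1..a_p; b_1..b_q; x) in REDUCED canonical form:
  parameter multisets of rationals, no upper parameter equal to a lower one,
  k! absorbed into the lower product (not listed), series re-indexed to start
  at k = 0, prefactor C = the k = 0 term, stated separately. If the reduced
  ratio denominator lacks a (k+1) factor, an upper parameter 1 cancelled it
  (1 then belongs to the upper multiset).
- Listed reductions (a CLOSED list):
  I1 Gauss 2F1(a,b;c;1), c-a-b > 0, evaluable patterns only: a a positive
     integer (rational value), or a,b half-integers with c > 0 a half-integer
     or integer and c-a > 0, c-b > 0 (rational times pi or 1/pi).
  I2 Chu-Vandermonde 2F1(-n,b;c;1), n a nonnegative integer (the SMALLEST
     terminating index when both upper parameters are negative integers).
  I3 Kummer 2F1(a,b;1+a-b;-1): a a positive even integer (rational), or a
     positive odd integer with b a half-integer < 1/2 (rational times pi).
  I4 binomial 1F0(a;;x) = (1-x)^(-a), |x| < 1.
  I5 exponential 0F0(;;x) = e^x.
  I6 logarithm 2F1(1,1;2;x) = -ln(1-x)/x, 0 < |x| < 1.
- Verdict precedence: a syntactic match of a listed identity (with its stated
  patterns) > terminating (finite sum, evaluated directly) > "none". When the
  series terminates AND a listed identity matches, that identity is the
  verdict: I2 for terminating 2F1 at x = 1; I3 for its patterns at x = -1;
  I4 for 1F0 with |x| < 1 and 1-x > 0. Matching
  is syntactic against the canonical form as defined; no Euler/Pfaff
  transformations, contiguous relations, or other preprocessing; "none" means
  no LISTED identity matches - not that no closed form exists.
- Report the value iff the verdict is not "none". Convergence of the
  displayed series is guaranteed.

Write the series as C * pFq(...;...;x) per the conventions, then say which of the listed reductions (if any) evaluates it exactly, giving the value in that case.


Classification (C = -2): 0F0 with upper {-}, lower {-}, argument x = 1/3. Verdict: the exponential series (I5) fires (the 0F0 exponential series at x = 1/3). Hence: (-2) * e^(1/3).

Key step: x = (1/3) and roots of the ratio polynomials (prefactor -2) are the negated parameters.
Ratio: r(k) = (1/3) * 1 / [(k+1)] - poly over poly, x = (1/3) from leading terms; C = -2 at k = 0.


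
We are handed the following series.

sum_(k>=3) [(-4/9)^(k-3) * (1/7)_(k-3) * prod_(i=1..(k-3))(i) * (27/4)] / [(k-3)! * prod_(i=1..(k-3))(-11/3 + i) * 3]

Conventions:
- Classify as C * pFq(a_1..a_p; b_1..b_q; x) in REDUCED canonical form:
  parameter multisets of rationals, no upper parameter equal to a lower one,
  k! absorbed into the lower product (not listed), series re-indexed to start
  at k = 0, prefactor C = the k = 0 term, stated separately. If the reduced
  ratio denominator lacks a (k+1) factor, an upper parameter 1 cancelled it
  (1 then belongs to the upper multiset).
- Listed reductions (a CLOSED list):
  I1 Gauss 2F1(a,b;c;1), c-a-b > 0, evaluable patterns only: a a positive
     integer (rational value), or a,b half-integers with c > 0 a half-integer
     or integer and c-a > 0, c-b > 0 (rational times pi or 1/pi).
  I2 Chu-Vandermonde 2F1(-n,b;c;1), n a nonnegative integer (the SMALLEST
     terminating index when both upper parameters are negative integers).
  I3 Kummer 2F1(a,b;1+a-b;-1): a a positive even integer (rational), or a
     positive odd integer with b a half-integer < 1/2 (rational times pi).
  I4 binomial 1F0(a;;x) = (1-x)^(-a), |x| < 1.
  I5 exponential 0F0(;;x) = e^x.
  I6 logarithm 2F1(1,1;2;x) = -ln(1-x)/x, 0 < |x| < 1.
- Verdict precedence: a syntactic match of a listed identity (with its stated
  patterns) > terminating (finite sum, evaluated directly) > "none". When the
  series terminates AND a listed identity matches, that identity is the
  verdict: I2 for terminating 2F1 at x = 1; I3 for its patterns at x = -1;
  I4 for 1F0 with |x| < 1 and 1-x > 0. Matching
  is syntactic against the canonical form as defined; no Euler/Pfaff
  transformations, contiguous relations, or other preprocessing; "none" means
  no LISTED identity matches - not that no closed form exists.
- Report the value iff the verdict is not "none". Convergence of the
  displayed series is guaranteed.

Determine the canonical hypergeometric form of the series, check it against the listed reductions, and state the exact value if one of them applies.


With C = 9/4: the canonical form is 2F1(1/7, 1; -8/3; -4/9). Verdict: none. Every listed pattern misses the 2F1 form at -4/9, upper {1/7, 1}.

First insight: x = (-4/9) and the lower running product (C = 9/4) is a rising factorial.
Term ratio: r(k) = (-4/9) * (k+1/7) (k+1) / [(k-8/3) (k+1)] ; factor over Q: parameters, x = (-4/9), and C = 9/4.


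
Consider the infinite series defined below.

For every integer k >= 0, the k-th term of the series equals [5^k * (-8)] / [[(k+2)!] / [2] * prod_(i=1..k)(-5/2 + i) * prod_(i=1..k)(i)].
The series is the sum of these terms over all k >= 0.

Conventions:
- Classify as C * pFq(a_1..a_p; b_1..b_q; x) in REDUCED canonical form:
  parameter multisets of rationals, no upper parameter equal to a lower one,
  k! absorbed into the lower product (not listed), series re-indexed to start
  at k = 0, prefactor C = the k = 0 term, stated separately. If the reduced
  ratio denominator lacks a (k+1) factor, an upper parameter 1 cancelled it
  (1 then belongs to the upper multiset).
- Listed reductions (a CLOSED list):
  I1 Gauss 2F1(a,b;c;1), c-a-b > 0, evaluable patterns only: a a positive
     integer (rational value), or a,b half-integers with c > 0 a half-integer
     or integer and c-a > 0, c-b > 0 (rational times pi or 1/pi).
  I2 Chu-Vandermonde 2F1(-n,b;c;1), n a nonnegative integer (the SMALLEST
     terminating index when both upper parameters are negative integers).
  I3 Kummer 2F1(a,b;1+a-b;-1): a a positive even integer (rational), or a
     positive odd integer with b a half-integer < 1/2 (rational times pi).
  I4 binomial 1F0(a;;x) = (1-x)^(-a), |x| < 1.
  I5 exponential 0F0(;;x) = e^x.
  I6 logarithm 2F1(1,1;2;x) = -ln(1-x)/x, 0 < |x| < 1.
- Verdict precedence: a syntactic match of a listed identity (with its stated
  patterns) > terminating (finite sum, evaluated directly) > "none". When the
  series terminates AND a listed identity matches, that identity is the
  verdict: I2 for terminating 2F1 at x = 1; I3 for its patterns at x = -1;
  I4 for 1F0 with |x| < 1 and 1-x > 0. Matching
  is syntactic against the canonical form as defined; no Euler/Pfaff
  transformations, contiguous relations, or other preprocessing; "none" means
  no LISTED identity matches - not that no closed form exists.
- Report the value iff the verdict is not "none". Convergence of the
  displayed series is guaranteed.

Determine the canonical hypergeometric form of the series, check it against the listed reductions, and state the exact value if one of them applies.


x = 5 here; the reduced form reads 0F2, upper {-}, lower {-3/2, 3}, C = -8. Verdict: no listed reduction: x = 5 and upper {-} fail every I1-I6 pattern.

Structural cue: t_0 = -8 here, and the denominator's factorial ratio (prefactor -8) is a lower Pochhammer.
Adjacent-term ratio: r(k) = 5 * 1 / [(k-3/2) (k+3) (k+1)] ; factor over Q: parameters, x = 5, and C = -8.


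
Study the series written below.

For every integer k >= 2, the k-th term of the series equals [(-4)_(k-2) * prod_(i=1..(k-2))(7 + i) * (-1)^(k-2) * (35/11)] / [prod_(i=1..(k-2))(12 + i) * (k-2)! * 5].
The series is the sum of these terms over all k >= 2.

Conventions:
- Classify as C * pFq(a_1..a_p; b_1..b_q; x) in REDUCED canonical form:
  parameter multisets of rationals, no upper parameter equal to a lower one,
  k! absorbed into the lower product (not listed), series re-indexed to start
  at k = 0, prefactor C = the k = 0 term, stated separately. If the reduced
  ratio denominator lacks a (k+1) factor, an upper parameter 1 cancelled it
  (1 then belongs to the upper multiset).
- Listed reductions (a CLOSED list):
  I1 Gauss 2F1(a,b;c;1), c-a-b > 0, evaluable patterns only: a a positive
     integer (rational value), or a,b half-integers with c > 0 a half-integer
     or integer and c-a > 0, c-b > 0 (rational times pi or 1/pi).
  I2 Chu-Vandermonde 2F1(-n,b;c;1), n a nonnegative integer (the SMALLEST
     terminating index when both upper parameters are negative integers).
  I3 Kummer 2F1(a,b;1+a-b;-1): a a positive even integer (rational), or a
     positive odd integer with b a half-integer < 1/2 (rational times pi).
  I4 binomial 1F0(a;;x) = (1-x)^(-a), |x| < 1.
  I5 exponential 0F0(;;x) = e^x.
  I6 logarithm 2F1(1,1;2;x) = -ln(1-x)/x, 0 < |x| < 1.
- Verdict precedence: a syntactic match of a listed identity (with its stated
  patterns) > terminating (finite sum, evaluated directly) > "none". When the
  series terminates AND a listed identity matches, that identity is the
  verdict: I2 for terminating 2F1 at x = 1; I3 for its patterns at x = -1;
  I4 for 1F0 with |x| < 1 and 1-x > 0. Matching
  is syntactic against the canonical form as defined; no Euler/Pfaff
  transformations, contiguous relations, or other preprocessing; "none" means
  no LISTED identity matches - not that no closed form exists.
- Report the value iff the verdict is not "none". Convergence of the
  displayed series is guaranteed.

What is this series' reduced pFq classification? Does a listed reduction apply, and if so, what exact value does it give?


This is 7/11 * 2F1(-4, 8; 13; -1) in reduced canonical form. Verdict: this is Kummer (I3) (x = -1; c = 13 equals 1+a-b for upper {-4, 8}: listed pattern). Hence: 9/2.

Structural cue: x = (-1) and the running product (C = 7/11, x = -1) telescopes to a rising factorial.
Consecutive-term ratio: r(k) = (-1) * (k-4) (k+8) / [(k+13) (k+1)] - rational; roots negated = parameters, x = (-1), C = 7/11.


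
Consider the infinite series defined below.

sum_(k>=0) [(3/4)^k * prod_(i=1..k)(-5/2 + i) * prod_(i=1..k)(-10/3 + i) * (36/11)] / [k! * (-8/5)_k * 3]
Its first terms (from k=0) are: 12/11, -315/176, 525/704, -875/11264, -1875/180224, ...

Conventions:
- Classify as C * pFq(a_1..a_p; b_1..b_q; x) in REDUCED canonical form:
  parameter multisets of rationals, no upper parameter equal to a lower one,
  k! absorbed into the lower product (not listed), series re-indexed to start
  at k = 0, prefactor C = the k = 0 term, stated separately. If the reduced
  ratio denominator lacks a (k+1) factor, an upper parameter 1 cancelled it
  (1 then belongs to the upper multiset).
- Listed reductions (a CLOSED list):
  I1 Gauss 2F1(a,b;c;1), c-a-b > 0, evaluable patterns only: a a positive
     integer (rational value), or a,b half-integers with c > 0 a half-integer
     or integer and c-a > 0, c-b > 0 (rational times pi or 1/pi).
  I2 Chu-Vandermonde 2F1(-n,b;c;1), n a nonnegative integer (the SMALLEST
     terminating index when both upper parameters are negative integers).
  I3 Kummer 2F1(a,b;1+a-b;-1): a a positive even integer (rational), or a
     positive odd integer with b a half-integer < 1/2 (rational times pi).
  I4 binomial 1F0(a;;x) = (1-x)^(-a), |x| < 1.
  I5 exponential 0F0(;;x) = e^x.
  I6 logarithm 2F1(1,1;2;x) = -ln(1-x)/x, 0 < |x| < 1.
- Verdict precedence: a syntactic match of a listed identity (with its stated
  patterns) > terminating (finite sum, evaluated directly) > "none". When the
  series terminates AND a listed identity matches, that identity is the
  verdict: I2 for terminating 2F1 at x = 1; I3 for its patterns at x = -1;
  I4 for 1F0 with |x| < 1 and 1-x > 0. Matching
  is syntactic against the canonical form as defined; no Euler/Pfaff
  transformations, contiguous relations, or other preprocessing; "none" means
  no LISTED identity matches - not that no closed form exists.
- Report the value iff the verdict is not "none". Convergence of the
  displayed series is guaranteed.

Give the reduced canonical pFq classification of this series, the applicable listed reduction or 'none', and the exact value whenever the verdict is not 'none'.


Structural cue: with t_0 = 12/11, the running product (C = 12/11, x = 3/4) telescopes to a rising factorial.
Step ratio: r(k) = (3/4) * (k-7/3) (k-3/2) / [(k-8/5) (k+1)] - rational in k. x = (3/4); t_0 = 12/11; negate the roots.

The series (x = 3/4) is 2F1: upper {-7/3, -3/2}, lower {-8/5}, prefactor 12/11. Verdict: none - this 2F1 at x = 3/4 matches no listed pattern, and upper {-7/3, -3/2} holds no stopper.


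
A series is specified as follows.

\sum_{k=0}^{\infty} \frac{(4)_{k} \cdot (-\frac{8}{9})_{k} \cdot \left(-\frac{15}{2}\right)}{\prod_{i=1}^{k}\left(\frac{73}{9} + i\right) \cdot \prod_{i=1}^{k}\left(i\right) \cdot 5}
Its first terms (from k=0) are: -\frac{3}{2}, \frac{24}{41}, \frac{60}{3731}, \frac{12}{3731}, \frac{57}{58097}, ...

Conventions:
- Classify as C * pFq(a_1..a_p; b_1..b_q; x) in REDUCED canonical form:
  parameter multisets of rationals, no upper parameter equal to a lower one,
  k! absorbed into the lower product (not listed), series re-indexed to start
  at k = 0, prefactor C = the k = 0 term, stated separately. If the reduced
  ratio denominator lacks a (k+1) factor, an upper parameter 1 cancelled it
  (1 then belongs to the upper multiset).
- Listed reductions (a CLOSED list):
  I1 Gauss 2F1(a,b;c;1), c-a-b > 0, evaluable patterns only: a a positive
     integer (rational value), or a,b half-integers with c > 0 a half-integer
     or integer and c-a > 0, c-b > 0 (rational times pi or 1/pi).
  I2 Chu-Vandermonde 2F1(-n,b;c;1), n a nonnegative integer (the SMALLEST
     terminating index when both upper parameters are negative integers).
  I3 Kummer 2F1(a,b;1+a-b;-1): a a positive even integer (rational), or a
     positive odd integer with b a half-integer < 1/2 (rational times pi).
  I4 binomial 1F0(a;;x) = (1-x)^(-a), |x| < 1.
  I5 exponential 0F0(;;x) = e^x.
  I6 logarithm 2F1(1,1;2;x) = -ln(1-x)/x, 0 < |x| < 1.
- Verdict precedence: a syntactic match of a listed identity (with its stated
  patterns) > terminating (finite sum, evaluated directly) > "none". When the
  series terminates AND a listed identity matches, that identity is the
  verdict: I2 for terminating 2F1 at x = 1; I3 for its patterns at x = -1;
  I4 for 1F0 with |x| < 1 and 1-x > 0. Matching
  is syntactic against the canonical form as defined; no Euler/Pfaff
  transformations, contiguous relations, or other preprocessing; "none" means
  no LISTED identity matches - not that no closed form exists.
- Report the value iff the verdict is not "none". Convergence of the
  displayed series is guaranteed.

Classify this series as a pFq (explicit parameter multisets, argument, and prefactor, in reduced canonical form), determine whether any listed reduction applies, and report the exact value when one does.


This is -\frac{3}{2} * 2F1(-\frac{8}{9}, 4; \frac{82}{9}; 1) in reduced canonical form. Verdict: this is the Gauss summation I1 (x = 1: the Gamma ratio telescopes since c-a-b = 6 > 0 and a = 4 in Z>0). Hence: -\frac{369380}{413343}.

The tell: from the first term -\frac{3}{2}: the constant factors (C = -3/2, x = 1) combine into one prefactor.
Ratio: r(k) = 1 * (k-\frac{8}{9}) (k+4) / [(k+\frac{82}{9}) (k+1)] - rational in k, leading ratio 1; with t_0 = -\frac{3}{2}, classification follows.


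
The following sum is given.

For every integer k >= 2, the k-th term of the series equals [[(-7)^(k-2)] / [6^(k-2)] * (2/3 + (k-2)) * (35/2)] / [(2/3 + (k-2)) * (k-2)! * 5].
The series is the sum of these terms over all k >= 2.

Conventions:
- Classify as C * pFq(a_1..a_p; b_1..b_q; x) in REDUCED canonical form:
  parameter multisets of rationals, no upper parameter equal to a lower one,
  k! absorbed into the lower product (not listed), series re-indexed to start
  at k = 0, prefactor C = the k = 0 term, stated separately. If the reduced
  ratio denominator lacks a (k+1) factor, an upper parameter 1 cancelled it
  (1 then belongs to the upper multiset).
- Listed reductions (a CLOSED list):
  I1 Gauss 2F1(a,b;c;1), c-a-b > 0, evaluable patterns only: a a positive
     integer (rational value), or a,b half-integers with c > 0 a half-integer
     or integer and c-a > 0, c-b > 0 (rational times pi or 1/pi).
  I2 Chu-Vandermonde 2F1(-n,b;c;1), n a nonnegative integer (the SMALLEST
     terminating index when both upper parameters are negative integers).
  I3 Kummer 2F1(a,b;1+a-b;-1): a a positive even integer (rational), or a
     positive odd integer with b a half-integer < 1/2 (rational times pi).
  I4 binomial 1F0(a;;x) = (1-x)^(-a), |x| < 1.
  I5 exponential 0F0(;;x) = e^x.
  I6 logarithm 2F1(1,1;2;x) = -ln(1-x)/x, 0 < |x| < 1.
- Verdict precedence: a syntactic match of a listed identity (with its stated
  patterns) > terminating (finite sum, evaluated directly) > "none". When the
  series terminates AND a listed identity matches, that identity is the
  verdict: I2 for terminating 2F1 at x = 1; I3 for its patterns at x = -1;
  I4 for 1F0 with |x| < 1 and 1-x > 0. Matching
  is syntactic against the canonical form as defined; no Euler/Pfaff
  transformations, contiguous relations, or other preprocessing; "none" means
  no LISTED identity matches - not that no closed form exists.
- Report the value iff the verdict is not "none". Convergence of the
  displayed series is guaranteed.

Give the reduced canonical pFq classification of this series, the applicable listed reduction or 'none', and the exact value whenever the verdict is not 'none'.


The series (x = -7/6) is 0F0: upper {-}, lower {-}, prefactor 7/2. Verdict: the I5 exponential reduction matches (the 0F0 exponential series at x = -7/6). Value: (7/2) * e^(-7/6).

Key observation: t_0 being 7/2, k + 2/3 divides numerator and denominator alike; prefactor 7/2 after cancelling.
Consecutive-term ratio: r(k) = (-7/6) * 1 / [(k+1)] - rational in k, leading ratio (-7/6); with t_0 = 7/2, classification follows.


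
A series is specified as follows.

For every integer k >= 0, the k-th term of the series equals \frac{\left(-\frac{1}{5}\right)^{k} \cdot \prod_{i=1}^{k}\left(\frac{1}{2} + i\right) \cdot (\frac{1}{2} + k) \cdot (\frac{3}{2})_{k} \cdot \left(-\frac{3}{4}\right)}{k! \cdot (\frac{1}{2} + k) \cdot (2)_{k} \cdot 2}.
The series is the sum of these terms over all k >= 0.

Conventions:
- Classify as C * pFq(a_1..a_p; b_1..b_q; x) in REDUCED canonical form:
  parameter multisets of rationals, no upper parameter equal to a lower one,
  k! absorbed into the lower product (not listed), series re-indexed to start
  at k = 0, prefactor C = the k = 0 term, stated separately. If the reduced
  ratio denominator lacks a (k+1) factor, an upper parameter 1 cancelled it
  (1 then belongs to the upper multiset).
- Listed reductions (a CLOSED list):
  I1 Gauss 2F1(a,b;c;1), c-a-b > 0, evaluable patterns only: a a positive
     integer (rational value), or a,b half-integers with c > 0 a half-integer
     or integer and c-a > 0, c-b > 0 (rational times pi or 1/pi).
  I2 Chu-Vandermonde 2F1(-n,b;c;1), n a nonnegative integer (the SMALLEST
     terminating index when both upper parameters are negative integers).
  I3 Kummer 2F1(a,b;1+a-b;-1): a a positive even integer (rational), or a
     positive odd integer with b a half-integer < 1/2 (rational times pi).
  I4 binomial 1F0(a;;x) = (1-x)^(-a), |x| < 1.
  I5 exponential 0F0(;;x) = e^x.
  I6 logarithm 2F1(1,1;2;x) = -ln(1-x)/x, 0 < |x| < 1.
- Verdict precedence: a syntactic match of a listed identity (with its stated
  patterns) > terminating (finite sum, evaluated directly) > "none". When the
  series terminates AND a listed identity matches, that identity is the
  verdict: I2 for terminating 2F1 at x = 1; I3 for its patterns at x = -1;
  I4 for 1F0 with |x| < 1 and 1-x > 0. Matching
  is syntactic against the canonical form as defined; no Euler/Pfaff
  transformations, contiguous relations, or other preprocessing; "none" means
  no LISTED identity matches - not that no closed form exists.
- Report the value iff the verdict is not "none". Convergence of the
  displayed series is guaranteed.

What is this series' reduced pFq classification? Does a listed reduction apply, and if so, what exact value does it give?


Canonical form: C = -\frac{3}{8} times 2F1 with upper {\frac{3}{2}, \frac{3}{2}}, lower {2}, x = -\frac{1}{5}. Verdict: no listed reduction: x = -\frac{1}{5} and upper {\frac{3}{2}, \frac{3}{2}} fail every I1-I6 pattern.

The tell: from the first term -\frac{3}{8}: the factor k + 1/2 cancels (top and bottom), leaving C = -3/8.
Step ratio: r(k) = -\frac{1}{5} * (k+\frac{3}{2}) (k+\frac{3}{2}) / [(k+2) (k+1)] - poly over poly, x = -\frac{1}{5} from leading terms; C = -\frac{3}{8} at k = 0.


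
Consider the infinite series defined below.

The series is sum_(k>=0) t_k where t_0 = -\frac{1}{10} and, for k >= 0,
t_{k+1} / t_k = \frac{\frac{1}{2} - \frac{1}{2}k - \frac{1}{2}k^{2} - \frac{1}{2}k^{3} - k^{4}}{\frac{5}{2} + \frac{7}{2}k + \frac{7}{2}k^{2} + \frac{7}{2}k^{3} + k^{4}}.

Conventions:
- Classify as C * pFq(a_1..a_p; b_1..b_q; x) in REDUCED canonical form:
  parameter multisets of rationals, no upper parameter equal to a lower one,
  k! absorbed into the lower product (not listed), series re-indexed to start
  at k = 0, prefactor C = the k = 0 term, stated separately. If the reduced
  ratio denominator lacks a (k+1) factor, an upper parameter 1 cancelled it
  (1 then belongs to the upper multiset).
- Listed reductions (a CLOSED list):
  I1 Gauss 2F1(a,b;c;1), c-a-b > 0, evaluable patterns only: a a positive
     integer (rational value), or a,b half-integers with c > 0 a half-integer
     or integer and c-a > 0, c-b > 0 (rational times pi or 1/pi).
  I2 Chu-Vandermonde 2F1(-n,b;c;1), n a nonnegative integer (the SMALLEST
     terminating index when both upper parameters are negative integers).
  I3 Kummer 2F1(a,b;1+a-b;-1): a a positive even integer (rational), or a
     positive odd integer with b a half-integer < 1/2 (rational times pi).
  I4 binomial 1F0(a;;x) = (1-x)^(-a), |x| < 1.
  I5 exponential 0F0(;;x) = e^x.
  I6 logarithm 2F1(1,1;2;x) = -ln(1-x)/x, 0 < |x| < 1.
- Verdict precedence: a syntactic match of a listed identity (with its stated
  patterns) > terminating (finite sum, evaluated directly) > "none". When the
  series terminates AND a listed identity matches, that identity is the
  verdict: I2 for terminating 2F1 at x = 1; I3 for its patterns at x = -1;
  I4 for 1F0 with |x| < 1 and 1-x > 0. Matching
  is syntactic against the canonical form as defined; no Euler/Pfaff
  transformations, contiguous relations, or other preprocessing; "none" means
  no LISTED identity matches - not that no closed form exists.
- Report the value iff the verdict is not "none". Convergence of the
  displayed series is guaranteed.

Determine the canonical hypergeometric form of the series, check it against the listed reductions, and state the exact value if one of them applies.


With C = -\frac{1}{10}: the canonical form is 2F1(-\frac{1}{2}, 1; \frac{5}{2}; -1). Verdict (x = -1): the Kummer evaluation I3 applies (x = -1; c = \frac{5}{2} equals 1+a-b for upper {-\frac{1}{2}, 1}: listed pattern). Sum: \left(-\frac{3}{80}\right) \cdot \pi.

The tell: t_0 = -\frac{1}{10} here, and roots of the ratio polynomials (C = -1/10, x = -1) are the negated parameters.
Term ratio: r(k) = -1 * (k-\frac{1}{2}) (k+1) / [(k+\frac{5}{2}) (k+1)] ; factor over Q: parameters, x = -1, and C = -\frac{1}{10}.


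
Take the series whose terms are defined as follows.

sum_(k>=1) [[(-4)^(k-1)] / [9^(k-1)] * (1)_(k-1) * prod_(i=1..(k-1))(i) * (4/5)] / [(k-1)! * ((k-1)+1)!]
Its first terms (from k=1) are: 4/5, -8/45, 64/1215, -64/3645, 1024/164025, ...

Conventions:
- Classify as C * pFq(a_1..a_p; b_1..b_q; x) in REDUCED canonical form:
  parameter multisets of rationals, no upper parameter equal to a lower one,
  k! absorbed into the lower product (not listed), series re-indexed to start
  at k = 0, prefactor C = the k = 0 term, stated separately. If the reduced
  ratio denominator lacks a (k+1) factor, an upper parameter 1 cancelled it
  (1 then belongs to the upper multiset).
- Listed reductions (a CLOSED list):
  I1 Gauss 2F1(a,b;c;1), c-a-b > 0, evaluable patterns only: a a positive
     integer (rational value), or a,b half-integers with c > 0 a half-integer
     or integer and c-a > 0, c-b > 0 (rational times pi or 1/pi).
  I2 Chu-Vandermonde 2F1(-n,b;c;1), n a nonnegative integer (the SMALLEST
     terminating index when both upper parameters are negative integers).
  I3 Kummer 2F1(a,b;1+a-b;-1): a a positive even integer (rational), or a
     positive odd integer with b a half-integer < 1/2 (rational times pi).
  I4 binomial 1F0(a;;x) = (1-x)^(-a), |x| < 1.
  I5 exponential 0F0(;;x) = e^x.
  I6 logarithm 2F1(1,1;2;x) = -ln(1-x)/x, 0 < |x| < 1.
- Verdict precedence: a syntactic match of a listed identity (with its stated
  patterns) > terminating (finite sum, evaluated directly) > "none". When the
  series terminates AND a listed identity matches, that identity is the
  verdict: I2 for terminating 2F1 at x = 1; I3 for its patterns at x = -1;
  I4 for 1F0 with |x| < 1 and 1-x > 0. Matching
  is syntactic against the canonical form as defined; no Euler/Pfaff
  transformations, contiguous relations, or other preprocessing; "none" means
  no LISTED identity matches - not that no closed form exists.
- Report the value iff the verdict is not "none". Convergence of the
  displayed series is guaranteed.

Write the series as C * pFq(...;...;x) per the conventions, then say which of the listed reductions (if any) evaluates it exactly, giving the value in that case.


At argument -4/9: a 2F1 with upper {1, 1}, lower {2}, scaled by C = 4/5. Verdict: this is the I6 logarithm reduction (the logarithm: parameters (1,1;2), x = -4/9). Hence: (9/5) * ln(13/9).

Key observation: x = (-4/9) and the running product (C = 4/5, x = -4/9) telescopes to a rising factorial.
Adjacent-term ratio: r(k) = (-4/9) * (k+1) (k+1) / [(k+2) (k+1)] - rational in k. x = (-4/9); t_0 = 4/5; negate the roots.


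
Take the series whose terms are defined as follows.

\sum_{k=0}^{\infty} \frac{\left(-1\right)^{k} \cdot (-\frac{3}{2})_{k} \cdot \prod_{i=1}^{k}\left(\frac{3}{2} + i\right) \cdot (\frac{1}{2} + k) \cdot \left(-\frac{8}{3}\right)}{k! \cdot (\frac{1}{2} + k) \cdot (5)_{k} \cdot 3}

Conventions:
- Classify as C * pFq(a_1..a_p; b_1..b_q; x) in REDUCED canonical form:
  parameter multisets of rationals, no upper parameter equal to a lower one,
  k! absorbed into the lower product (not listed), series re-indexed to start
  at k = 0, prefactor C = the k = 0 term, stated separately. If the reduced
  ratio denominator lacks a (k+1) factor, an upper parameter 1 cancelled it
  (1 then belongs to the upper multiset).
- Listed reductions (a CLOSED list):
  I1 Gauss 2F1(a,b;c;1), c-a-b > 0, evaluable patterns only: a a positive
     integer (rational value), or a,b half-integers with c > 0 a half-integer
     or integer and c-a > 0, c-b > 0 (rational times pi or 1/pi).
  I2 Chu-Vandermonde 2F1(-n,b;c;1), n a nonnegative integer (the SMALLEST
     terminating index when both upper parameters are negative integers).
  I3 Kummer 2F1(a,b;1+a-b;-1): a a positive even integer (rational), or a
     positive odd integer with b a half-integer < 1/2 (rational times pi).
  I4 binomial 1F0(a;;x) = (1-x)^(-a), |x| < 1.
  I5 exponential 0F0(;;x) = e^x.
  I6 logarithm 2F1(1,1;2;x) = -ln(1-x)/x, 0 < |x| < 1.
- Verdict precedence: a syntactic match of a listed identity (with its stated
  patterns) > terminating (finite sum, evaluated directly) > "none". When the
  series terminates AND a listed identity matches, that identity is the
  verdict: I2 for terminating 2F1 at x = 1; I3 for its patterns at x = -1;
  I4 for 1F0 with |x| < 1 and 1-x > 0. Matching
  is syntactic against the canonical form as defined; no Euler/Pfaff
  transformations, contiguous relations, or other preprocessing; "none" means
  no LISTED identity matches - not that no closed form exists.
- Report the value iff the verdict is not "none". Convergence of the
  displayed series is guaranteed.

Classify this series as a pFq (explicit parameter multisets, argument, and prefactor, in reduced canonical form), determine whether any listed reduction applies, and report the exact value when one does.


x = -1 here; the reduced form reads 2F1, upper {-\frac{3}{2}, \frac{5}{2}}, lower {5}, C = -\frac{8}{9}. Verdict: none (x = -1): each listed identity misses the multisets {-\frac{3}{2}, \frac{5}{2}} ; {5}.

First insight: with t_0 = -\frac{8}{9}, the running product (prefactor -8/9) telescopes to a rising factorial.
Consecutive-term ratio: r(k) = -1 * (k-\frac{3}{2}) (k+\frac{5}{2}) / [(k+5) (k+1)] - rational in k, leading ratio -1; with t_0 = -\frac{8}{9}, classification follows.


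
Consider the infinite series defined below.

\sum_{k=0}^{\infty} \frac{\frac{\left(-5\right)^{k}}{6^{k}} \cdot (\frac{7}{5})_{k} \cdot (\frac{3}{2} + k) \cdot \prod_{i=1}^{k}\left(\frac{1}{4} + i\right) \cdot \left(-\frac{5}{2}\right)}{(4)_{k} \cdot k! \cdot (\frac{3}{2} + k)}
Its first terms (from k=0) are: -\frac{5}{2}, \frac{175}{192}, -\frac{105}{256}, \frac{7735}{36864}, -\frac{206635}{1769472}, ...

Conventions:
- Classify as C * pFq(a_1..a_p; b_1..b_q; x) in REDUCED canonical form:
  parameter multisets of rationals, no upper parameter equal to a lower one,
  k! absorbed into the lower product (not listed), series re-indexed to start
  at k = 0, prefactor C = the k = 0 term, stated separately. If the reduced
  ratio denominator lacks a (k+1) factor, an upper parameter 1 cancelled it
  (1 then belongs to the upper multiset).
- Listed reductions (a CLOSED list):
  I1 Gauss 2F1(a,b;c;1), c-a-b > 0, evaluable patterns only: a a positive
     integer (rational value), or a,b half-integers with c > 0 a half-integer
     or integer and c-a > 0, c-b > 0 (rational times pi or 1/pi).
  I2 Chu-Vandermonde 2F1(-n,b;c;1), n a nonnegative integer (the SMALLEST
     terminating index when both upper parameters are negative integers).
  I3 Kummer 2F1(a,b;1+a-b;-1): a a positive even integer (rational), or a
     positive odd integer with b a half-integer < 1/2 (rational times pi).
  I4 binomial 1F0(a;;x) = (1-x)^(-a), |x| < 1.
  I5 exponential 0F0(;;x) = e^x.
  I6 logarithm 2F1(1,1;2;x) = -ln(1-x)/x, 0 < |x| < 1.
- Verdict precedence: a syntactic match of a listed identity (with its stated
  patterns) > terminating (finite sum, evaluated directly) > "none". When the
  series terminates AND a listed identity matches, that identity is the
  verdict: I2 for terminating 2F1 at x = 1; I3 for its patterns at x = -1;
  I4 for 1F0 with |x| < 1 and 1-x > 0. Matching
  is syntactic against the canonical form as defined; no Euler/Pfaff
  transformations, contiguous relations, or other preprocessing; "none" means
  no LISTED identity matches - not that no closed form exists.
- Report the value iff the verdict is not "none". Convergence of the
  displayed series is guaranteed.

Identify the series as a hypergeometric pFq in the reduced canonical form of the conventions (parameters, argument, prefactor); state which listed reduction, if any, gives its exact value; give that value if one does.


Classification (C = -\frac{5}{2}): 2F1 with upper {\frac{5}{4}, \frac{7}{5}}, lower {4}, argument x = -\frac{5}{6}. Verdict: none (x = -\frac{5}{6}): each listed identity misses the multisets {\frac{5}{4}, \frac{7}{5}} ; {4}.

Key step: t_0 being -\frac{5}{2}, the two geometric factors (C = -5/2, x = -5/6) combine into one argument.
Consecutive-term ratio: r(k) = -\frac{5}{6} * (k+\frac{5}{4}) (k+\frac{7}{5}) / [(k+4) (k+1)] - poly over poly, x = -\frac{5}{6} from leading terms; C = -\frac{5}{2} at k = 0.


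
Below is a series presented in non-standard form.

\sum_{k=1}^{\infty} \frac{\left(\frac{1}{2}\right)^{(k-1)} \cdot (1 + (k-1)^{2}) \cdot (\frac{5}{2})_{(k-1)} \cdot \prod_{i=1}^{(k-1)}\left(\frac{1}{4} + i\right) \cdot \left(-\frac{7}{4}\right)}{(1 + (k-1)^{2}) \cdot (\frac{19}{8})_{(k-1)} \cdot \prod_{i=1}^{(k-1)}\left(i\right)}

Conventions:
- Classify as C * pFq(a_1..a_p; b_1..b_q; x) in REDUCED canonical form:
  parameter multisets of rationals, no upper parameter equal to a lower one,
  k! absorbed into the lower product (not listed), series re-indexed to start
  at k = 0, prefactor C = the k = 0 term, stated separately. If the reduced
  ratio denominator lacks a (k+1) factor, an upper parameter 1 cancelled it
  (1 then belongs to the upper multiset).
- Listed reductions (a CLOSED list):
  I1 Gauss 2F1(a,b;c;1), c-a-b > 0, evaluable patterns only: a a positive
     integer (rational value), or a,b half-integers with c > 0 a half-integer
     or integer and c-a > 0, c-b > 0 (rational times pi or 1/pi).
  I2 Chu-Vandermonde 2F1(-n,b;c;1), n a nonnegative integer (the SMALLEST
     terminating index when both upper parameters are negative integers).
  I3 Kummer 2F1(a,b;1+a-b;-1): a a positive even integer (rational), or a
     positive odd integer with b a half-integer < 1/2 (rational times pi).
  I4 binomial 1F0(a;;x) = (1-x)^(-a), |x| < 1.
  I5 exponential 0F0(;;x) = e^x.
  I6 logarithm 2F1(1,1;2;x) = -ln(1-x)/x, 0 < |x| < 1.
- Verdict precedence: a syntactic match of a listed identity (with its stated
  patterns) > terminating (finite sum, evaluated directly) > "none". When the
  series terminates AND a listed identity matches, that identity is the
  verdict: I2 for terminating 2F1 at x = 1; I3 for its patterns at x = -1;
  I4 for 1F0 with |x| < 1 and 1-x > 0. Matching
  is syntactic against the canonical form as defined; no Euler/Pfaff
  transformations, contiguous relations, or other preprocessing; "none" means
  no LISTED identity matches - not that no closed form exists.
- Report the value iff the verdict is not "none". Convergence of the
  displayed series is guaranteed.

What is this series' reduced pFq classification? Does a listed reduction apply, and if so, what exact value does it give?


Canonical form: C = -\frac{7}{4} times 2F1 with upper {\frac{5}{4}, \frac{5}{2}}, lower {\frac{19}{8}}, x = \frac{1}{2}. Verdict: none. No listed pattern accepts 2F1(\frac{5}{4}, \frac{5}{2}; \frac{19}{8}; \frac{1}{2}).

The tell: t_0 being -\frac{7}{4}, striking the common factor k^2 + 1 reduces the term (C = -7/4).
Adjacent-term ratio: r(k) = \frac{1}{2} * (k+\frac{5}{4}) (k+\frac{5}{2}) / [(k+\frac{19}{8}) (k+1)] ; factor over Q: parameters, x = \frac{1}{2}, and C = -\frac{7}{4}.


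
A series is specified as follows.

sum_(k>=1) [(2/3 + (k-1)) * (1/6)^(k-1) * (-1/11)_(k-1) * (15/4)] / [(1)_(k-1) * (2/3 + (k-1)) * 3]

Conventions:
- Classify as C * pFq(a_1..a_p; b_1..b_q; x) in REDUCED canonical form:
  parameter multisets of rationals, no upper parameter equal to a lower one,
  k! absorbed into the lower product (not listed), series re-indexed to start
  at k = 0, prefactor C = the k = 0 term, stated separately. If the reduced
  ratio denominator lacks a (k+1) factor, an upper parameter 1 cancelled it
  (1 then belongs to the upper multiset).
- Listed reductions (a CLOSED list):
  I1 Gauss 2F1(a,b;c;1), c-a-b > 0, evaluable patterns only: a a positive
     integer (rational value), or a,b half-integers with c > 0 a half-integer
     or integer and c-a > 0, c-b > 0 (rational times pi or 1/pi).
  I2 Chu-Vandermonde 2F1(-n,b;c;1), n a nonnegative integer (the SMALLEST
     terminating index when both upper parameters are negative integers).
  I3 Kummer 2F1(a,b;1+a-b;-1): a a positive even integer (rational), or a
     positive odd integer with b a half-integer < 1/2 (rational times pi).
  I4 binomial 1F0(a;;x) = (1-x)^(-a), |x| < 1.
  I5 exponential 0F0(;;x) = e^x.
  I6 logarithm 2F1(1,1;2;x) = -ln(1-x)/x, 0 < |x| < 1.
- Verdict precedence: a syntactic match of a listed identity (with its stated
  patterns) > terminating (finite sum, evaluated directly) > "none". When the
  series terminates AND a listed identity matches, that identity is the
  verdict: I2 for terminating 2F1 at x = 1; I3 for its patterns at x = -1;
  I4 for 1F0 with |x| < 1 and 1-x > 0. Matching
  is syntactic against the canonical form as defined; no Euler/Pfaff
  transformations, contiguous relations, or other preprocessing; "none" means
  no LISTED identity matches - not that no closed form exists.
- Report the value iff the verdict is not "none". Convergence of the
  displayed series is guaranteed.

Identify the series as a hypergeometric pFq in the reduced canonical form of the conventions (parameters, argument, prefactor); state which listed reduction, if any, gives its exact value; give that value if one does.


At argument 1/6: a 1F0 with upper {-1/11}, lower {-}, scaled by C = 5/4. Verdict: this is the I4 binomial reduction (the 1F0 binomial series: exponent 1/11, x = 1/6). Exact value: (5/4) * (5/6)^(1/11).

The tell: x = (1/6) and (1)_k (C = 5/4, x = 1/6) is k! itself.
Adjacent-term ratio: r(k) = (1/6) * (k-1/11) / [(k+1)] - rational; roots negated = parameters, x = (1/6), C = 5/4.


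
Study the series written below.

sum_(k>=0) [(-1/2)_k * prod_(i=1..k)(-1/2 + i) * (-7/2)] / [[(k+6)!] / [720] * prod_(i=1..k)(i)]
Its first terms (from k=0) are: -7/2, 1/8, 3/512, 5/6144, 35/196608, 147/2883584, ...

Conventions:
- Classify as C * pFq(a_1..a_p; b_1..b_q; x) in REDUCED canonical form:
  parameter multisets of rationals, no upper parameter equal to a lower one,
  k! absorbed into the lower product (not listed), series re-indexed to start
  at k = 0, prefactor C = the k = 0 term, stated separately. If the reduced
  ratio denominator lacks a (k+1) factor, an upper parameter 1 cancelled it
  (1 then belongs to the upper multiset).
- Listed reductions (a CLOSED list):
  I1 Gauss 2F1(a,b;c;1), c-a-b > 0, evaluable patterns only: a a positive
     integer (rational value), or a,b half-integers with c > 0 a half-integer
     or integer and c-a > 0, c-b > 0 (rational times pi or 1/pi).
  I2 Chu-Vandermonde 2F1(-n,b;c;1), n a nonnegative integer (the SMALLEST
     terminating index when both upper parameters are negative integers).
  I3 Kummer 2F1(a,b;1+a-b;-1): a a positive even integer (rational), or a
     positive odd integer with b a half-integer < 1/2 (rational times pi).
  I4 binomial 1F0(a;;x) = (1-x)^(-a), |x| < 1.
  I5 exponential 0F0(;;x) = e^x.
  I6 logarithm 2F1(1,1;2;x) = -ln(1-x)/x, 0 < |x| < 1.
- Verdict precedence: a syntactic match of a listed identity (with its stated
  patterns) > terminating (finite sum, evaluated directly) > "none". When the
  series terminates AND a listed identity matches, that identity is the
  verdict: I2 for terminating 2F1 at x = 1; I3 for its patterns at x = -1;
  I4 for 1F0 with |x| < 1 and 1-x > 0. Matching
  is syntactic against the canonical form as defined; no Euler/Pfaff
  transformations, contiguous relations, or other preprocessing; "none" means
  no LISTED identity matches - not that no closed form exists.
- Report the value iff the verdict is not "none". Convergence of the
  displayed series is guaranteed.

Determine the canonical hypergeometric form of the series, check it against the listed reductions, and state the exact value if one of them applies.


This is -7/2 * 2F1(-1/2, 1/2; 7; 1) in reduced canonical form. Verdict at x = 1: Gauss (I1, half-integer pattern) matches (x = 1; upper {-1/2, 1/2} half-integers, c = 7 in the evaluable pattern). Exact value: (-1048576/99099) / pi.

The tell: x = 1 and the running product (C = -7/2) telescopes to a rising factorial.
Adjacent-term ratio: r(k) = 1 * (k-1/2) (k+1/2) / [(k+7) (k+1)] - poly over poly, x = 1 from leading terms; C = -7/2 at k = 0.


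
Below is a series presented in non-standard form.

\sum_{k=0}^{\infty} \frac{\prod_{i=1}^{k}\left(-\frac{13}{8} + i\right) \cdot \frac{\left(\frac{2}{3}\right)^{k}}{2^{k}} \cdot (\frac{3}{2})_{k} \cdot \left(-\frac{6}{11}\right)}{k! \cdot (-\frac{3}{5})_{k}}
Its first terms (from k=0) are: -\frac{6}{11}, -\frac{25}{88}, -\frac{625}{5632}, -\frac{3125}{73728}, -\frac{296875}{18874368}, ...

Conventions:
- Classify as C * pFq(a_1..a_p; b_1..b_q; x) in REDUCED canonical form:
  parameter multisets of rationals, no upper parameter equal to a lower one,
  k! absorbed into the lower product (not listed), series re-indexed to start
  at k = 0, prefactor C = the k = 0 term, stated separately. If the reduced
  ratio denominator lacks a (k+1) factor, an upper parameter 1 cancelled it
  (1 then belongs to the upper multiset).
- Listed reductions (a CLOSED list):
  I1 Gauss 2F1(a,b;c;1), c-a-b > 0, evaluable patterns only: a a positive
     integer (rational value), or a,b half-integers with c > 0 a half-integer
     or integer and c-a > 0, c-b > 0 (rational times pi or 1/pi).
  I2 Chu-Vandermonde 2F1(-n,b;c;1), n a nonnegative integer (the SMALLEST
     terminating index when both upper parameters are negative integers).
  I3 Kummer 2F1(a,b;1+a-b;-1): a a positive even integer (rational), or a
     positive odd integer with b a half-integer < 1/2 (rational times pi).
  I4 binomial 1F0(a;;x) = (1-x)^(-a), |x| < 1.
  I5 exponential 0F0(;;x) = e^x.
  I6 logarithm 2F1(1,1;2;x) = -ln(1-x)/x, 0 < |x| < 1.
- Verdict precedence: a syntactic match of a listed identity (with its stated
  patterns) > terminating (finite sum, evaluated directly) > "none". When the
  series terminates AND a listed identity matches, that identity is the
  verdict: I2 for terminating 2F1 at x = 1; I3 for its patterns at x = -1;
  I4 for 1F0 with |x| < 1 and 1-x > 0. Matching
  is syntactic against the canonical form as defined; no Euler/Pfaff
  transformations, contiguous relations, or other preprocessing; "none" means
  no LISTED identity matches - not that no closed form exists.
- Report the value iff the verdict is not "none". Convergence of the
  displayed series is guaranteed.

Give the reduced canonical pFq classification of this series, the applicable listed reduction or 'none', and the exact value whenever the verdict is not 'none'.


Canonical form: C = -\frac{6}{11} times 2F1 with upper {-\frac{5}{8}, \frac{3}{2}}, lower {-\frac{3}{5}}, x = \frac{1}{3}. Verdict: no listed reduction: x = \frac{1}{3} and upper {-\frac{5}{8}, \frac{3}{2}} fail every I1-I6 pattern.

Key step: x = \frac{1}{3} and the running product (prefactor -6/11) telescopes to a rising factorial.
Ratio: r(k) = \frac{1}{3} * (k-\frac{5}{8}) (k+\frac{3}{2}) / [(k-\frac{3}{5}) (k+1)] - rational in k, leading ratio \frac{1}{3}; with t_0 = -\frac{6}{11}, classification follows.
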